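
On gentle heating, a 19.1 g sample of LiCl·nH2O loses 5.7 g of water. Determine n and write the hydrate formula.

LiCl·H2O

Mass of anhydrous LiCl = 19.1 − 5.7 = 13.4 g
mol H2O = 5.7 / 18.02 = 0.3163
Molar mass of LiCl = 42.39 g/mol → mol LiCl = 13.4 / 42.39 = 0.3161
n = 0.3163 / 0.3161 = 1.00 ≈ 1 → LiCl·H2O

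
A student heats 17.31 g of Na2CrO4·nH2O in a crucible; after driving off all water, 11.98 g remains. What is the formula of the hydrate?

Mass of water lost = 17.31 − 11.98 = 5.33 g → 5.33 / 18.02 = 0.2958 mol H2O
Molar mass of Na2CrO4 = 161.98 g/mol → mol Na2CrO4 = 11.98 / 161.98 = 0.07396
n = 0.2958 / 0.07396 = 4.00 ≈ 4 → Na2CrO4·4H2O

Na2CrO4·4H2O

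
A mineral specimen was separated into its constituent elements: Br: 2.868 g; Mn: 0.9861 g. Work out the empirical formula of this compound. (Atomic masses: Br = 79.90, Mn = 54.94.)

Moles — Br: 2.868 / 79.90 = 0.03589 mol; Mn: 0.9861 / 54.94 = 0.01795 mol
Ratios (÷ 0.01795): Br 2.000, Mn 1.000
Ratio ≈ 2:1, so the empirical formula is Br2Mn

Br2Mn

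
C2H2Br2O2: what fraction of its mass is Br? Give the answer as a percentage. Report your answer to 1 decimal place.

Molar mass = 2(12.01) + 2(1.008) + 2(79.90) + 2(16.00) = 217.836 g/mol
Mass of Br per mole = 2 × 79.90 = 159.800 g
% Br = 159.800 / 217.836 × 100 = 73.4%

73.4%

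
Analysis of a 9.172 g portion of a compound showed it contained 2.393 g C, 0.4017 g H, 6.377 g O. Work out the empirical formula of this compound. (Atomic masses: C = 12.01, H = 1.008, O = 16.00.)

C: 2.393 g ÷ 12.01 g/mol = 0.1993 mol
H: 0.4017 g ÷ 1.008 g/mol = 0.3985 mol
O: 6.377 g ÷ 16.00 g/mol = 0.3986 mol
Smallest is C at 0.1993 mol; normalising gives C 1.000, H 2.000, O 2.000
→ CH2O2

CH2O2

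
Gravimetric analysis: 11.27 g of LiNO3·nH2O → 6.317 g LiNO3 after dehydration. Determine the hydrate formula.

Mass of water lost = 11.27 − 6.317 = 4.953 g → 4.953 / 18.02 = 0.2749 mol H2O
Molar mass of LiNO3 = 68.95 g/mol → mol LiNO3 = 6.317 / 68.95 = 0.09162
n = 0.2749 / 0.09162 = 3.00 ≈ 3 → LiNO3·3H2O

LiNO3·3H2O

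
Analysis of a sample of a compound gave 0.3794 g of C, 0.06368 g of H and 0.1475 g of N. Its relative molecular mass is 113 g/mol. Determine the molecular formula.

C6H12N2

n(C) = 0.3794/12.01 = 0.03159, n(H) = 0.06368/1.008 = 0.06317, n(N) = 0.1475/14.01 = 0.01053
Smallest is N at 0.01053 mol; normalising gives C 3.001, H 6.001, N 1.000
→ C3H6N
Empirical-formula mass = 56.09 g/mol
n = 113 / 56.09 = 2.01 ≈ 2
Molecular formula = (C3H6N)×2 = C6H12N2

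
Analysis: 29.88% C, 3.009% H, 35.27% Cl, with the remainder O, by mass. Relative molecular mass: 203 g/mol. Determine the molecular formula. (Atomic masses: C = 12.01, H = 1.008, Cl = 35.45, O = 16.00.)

C5H6Cl2O4

Assume 100 g: 29.88 g C, 3.009 g H, 35.27 g Cl, 31.841 g O.
n(C) = 29.88/12.01 = 2.488, n(H) = 3.009/1.008 = 2.985, n(Cl) = 35.27/35.45 = 0.9949, n(O) = 31.841/16.00 = 1.99
Ratios (÷ 0.9949): C 2.501, H 3.000, Cl 1.000, O 2.000
Scaling by 2: C 5.00, H 6.00, Cl 2.00, O 4.00 → C5H6Cl2O4
Empirical-formula mass = 201.00 g/mol
n = 203 / 201.00 = 1.01 ≈ 1
Molecular formula = empirical formula = C5H6Cl2O4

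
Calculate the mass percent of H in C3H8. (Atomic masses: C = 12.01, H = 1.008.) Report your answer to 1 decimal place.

18.3%

Molar mass = 3(12.01) + 8(1.008) = 44.094 g/mol
Mass of H per mole = 8 × 1.008 = 8.064 g
% H = 8.064 / 44.094 × 100 = 18.3%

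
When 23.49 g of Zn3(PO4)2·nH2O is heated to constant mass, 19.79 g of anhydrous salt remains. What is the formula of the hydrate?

Mass of water lost = 23.49 − 19.79 = 3.7 g → 3.7 / 18.02 = 0.2053 mol H2O
Molar mass of Zn3(PO4)2 = 386.08 g/mol → mol Zn3(PO4)2 = 19.79 / 386.08 = 0.05126
n = 0.2053 / 0.05126 = 4.01 ≈ 4 → Zn3(PO4)2·4H2O

Zn3(PO4)2·4H2O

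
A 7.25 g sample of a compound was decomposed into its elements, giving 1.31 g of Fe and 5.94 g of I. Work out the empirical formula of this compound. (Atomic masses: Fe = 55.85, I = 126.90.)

FeI2

n(Fe) = 1.31/55.85 = 0.02346, n(I) = 5.94/126.90 = 0.04681
Divide by the smallest (0.02346 mol Fe): Fe 1.000, I 1.996
≈ 1:2 → FeI2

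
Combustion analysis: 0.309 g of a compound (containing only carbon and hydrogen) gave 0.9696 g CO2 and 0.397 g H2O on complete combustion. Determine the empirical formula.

CH2

mol C = 0.9696 / 44.01 = 0.02203; mass C = 0.02203 × 12.01 = 0.2646 g
mol H = 2 × (0.397 / 18.02) = 0.04406; mass H = 0.04406 × 1.008 = 0.04441 g
Smallest is C at 0.02203 mol; normalising gives C 1.000, H 2.000
→ CH2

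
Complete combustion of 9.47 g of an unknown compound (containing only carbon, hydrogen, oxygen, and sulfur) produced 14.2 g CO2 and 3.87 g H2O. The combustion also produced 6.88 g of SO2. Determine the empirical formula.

C3H4OS

mol C = 14.2 / 44.01 = 0.3227; mass C = 0.3227 × 12.01 = 3.875 g
mol H = 2 × (3.87 / 18.02) = 0.4295; mass H = 0.4295 × 1.008 = 0.4330 g
mol S = 6.88 / 64.07 = 0.1074; mass S = 3.444 g
mass O = 9.47 − (7.752) = 1.718 g → mol O = 0.1074
Ratios (÷ 0.1074): C 3.005, H 4.000, O 1.000, S 1.000
Ratio ≈ 3:4:1:1, so the empirical formula is C3H4OS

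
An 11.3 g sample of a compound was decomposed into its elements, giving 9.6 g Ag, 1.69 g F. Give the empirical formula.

Moles — Ag: 9.6 / 107.87 = 0.089 mol; F: 1.69 / 19.00 = 0.08895 mol
Smallest is F at 0.08895 mol; normalising gives Ag 1.001, F 1.000
Ratio ≈ 1:1, so the empirical formula is AgF

AgF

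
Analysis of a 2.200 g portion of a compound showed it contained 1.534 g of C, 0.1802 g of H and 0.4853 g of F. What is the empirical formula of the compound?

n(C) = 1.534/12.01 = 0.1277, n(H) = 0.1802/1.008 = 0.1788, n(F) = 0.4853/19.00 = 0.02554
Ratios (÷ 0.02554): C 5.001, H 6.999, F 1.000
→ C5H7F

C5H7F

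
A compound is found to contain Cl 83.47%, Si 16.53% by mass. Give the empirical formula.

Assume 100 g: 83.47 g Cl, 16.53 g Si.
Cl: 83.47 g ÷ 35.45 g/mol = 2.355 mol
Si: 16.53 g ÷ 28.09 g/mol = 0.5885 mol
Smallest is Si at 0.5885 mol; normalising gives Cl 4.001, Si 1.000
→ Cl4Si

Cl4Si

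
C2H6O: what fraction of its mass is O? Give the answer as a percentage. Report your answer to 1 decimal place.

Molar mass = 2(12.01) + 6(1.008) + 1(16.00) = 46.068 g/mol
Mass of O per mole = 1 × 16.00 = 16.000 g
% O = 16.000 / 46.068 × 100 = 34.7%

34.7%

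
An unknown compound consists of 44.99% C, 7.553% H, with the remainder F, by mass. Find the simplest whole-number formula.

Assume 100 g: 44.99 g C, 7.553 g H, 47.457 g F.
Moles — C: 44.99 / 12.01 = 3.746 mol; H: 7.553 / 1.008 = 7.493 mol; F: 47.457 / 19.00 = 2.498 mol
Ratios (÷ 2.498): C 1.500, H 3.000, F 1.000
Multiply by 2: C 3.00, H 6.00, F 2.00 → C3H6F2

C3H6F2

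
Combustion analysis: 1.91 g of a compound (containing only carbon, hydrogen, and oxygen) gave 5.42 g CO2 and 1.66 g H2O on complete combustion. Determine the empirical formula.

mol C = 5.42 / 44.01 = 0.1232; mass C = 0.1232 × 12.01 = 1.479 g
mol H = 2 × (1.66 / 18.02) = 0.1842; mass H = 0.1842 × 1.008 = 0.1857 g
mass O = 1.91 − (1.665) = 0.2452 g → mol O = 0.01533
Divide by the smallest (0.01533 mol O): C 8.036, H 12.022, O 1.000
≈ 8:12:1 → C8H12O

C8H12O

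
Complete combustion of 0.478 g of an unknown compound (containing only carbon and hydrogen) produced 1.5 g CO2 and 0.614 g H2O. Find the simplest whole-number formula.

mol C = 1.5 / 44.01 = 0.03408; mass C = 0.03408 × 12.01 = 0.4093 g
mol H = 2 × (0.614 / 18.02) = 0.06815; mass H = 0.06815 × 1.008 = 0.06869 g
Ratios (÷ 0.03408): C 1.000, H 1.999
Ratio ≈ 1:2, so the empirical formula is CH2

CH2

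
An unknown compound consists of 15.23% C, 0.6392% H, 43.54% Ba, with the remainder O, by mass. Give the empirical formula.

Assume 100 g: 15.23 g C, 0.6392 g H, 43.54 g Ba, 40.591 g O.
Moles — C: 15.23 / 12.01 = 1.268 mol; H: 0.6392 / 1.008 = 0.6341 mol; Ba: 43.54 / 137.33 = 0.317 mol; O: 40.591 / 16.00 = 2.537 mol
Ratios (÷ 0.317): C 4.000, H 2.000, Ba 1.000, O 8.002
≈ 4:2:1:8 → C4H2BaO8

C4H2BaO8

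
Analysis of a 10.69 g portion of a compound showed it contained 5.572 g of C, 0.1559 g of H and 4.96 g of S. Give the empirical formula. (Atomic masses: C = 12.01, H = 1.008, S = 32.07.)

Moles — C: 5.572 / 12.01 = 0.4639 mol; H: 0.1559 / 1.008 = 0.1547 mol; S: 4.96 / 32.07 = 0.1547 mol
Ratios (÷ 0.1547): C 3.000, H 1.000, S 1.000
≈ 3:1:1 → C3HS

C3HS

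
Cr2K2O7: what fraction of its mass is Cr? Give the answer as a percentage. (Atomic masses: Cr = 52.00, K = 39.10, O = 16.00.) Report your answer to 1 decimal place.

Molar mass = 2(52.00) + 2(39.10) + 7(16.00) = 294.200 g/mol
Mass of Cr per mole = 2 × 52.00 = 104.000 g
% Cr = 104.000 / 294.200 × 100 = 35.4%

35.4%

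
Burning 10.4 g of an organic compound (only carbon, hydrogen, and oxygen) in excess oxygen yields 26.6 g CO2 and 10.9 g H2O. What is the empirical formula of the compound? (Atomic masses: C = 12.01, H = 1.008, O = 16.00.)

mol C = 26.6 / 44.01 = 0.6044; mass C = 0.6044 × 12.01 = 7.259 g
mol H = 2 × (10.9 / 18.02) = 1.210; mass H = 1.210 × 1.008 = 1.219 g
mass O = 10.4 − (8.478) = 1.922 g → mol O = 0.1201
Divide by the smallest (0.1201 mol O): C 5.033, H 10.073, O 1.000
→ C5H10O

C5H10O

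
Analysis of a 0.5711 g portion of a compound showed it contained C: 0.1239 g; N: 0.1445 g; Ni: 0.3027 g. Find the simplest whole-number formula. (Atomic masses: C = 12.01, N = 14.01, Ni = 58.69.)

n(C) = 0.1239/12.01 = 0.01032, n(N) = 0.1445/14.01 = 0.01031, n(Ni) = 0.3027/58.69 = 0.005158
Ratios (÷ 0.005158): C 2.000, N 2.000, Ni 1.000
≈ 2:2:1 → C2N2Ni

C2N2Ni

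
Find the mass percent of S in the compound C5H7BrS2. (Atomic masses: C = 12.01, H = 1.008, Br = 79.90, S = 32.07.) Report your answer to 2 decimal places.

30.38%

Molar mass = 5(12.01) + 7(1.008) + 1(79.90) + 2(32.07) = 211.146 g/mol
Mass of S per mole = 2 × 32.07 = 64.140 g
% S = 64.140 / 211.146 × 100 = 30.38%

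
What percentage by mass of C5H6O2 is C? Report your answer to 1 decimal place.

Molar mass = 5(12.01) + 6(1.008) + 2(16.00) = 98.098 g/mol
Mass of C per mole = 5 × 12.01 = 60.050 g
% C = 60.050 / 98.098 × 100 = 61.2%

61.2%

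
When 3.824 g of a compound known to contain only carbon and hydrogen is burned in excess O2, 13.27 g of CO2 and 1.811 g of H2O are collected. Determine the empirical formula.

mol C = 13.27 / 44.01 = 0.3015; mass C = 0.3015 × 12.01 = 3.621 g
mol H = 2 × (1.811 / 18.02) = 0.2010; mass H = 0.2010 × 1.008 = 0.2026 g
Divide by the smallest (0.201 mol H): C 1.500, H 1.000
Multiply by 2: C 3.00, H 2.00 → C3H2

C3H2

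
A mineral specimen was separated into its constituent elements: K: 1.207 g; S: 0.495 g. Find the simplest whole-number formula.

K: 1.207 g ÷ 39.10 g/mol = 0.03087 mol
S: 0.495 g ÷ 32.07 g/mol = 0.01543 mol
Divide by the smallest (0.01543 mol S): K 2.000, S 1.000
Ratio ≈ 2:1, so the empirical formula is K2S

K2S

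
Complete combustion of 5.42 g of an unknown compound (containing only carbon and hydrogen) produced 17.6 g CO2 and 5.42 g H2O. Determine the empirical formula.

C2H3

mol C = 17.6 / 44.01 = 0.3999; mass C = 0.3999 × 12.01 = 4.803 g
mol H = 2 × (5.42 / 18.02) = 0.6016; mass H = 0.6016 × 1.008 = 0.6064 g
Ratios (÷ 0.3999): C 1.000, H 1.504
Scaling by 2: C 2.00, H 3.01 → C2H3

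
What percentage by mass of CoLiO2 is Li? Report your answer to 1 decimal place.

Molar mass = 1(58.93) + 1(6.94) + 2(16.00) = 97.870 g/mol
Mass of Li per mole = 1 × 6.94 = 6.940 g
% Li = 6.940 / 97.870 × 100 = 7.1%

7.1%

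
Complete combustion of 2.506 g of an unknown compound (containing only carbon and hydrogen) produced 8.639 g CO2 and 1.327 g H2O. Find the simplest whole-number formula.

C4H3

mol C = 8.639 / 44.01 = 0.1963; mass C = 0.1963 × 12.01 = 2.358 g
mol H = 2 × (1.327 / 18.02) = 0.1473; mass H = 0.1473 × 1.008 = 0.1485 g
Divide by the smallest (0.1473 mol H): C 1.333, H 1.000
Scaling by 3: C 4.00, H 3.00 → C4H3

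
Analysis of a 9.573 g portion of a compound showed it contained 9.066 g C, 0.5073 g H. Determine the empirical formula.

C3H2

Moles — C: 9.066 / 12.01 = 0.7549 mol; H: 0.5073 / 1.008 = 0.5033 mol
Divide by the smallest (0.5033 mol H): C 1.500, H 1.000
Scaling by 2: C 3.00, H 2.00 → C3H2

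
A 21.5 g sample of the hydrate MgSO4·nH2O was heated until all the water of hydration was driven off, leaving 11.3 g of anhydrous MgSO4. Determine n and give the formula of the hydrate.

Mass of water lost = 21.5 − 11.3 = 10.2 g → 10.2 / 18.02 = 0.566 mol H2O
Molar mass of MgSO4 = 120.38 g/mol → mol MgSO4 = 11.3 / 120.38 = 0.09387
n = 0.566 / 0.09387 = 6.03 ≈ 6 → MgSO4·6H2O

MgSO4·6H2O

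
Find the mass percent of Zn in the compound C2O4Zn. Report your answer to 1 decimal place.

Molar mass = 2(12.01) + 4(16.00) + 1(65.38) = 153.400 g/mol
Mass of Zn per mole = 1 × 65.38 = 65.380 g
% Zn = 65.380 / 153.400 × 100 = 42.6%

42.6%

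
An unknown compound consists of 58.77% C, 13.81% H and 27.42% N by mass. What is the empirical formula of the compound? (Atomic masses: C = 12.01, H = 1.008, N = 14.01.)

C5H14N2

Assume 100 g: 58.77 g C, 13.81 g H, 27.42 g N.
C: 58.77 g ÷ 12.01 g/mol = 4.893 mol
H: 13.81 g ÷ 1.008 g/mol = 13.7 mol
N: 27.42 g ÷ 14.01 g/mol = 1.957 mol
Divide by the smallest (1.957 mol N): C 2.500, H 7.000, N 1.000
×2: C 5.00, H 14.00, N 2.00 → C5H14N2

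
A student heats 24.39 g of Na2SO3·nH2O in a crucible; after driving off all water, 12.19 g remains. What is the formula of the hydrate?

Na2SO3·7H2O

Mass of water lost = 24.39 − 12.19 = 12.2 g → 12.2 / 18.02 = 0.677 mol H2O
Molar mass of Na2SO3 = 126.05 g/mol → mol Na2SO3 = 12.19 / 126.05 = 0.09671
n = 0.677 / 0.09671 = 7.00 ≈ 7 → Na2SO3·7H2O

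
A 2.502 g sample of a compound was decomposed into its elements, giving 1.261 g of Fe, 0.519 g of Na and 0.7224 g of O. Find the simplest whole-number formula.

FeNaO2

Fe: 1.261 g ÷ 55.85 g/mol = 0.02258 mol
Na: 0.519 g ÷ 22.99 g/mol = 0.02258 mol
O: 0.7224 g ÷ 16.00 g/mol = 0.04515 mol
Divide by the smallest (0.02258 mol Na): Fe 1.000, Na 1.000, O 2.000
≈ 1:1:2 → FeNaO2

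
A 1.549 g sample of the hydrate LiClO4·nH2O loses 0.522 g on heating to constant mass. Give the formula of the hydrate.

LiClO4·3H2O

Mass of anhydrous LiClO4 = 1.549 − 0.522 = 1.027 g
mol H2O = 0.522 / 18.02 = 0.02897
Molar mass of LiClO4 = 106.39 g/mol → mol LiClO4 = 1.027 / 106.39 = 0.009653
n = 0.02897 / 0.009653 = 3.00 ≈ 3 → LiClO4·3H2O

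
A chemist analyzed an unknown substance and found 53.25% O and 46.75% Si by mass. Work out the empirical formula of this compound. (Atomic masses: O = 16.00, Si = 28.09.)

Assume 100 g: 53.25 g O, 46.75 g Si.
Moles — O: 53.25 / 16.00 = 3.328 mol; Si: 46.75 / 28.09 = 1.664 mol
Divide by the smallest (1.664 mol Si): O 2.000, Si 1.000
→ O2Si

O2Si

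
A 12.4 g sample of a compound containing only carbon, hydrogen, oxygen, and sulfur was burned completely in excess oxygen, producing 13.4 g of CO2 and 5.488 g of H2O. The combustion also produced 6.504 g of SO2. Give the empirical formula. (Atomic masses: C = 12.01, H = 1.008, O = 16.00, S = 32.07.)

C3H6O3S

mol C = 13.4 / 44.01 = 0.3045; mass C = 0.3045 × 12.01 = 3.657 g
mol H = 2 × (5.488 / 18.02) = 0.6091; mass H = 0.6091 × 1.008 = 0.6140 g
mol S = 6.504 / 64.07 = 0.1015; mass S = 3.256 g
mass O = 12.4 − (7.526) = 4.874 g → mol O = 0.3046
Divide by the smallest (0.1015 mol S): C 2.999, H 6.000, O 3.001, S 1.000
≈ 3:6:3:1 → C3H6O3S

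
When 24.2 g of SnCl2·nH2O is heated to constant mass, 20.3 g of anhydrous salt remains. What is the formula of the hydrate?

Mass of water lost = 24.2 − 20.3 = 3.9 g → 3.9 / 18.02 = 0.2164 mol H2O
Molar mass of SnCl2 = 189.61 g/mol → mol SnCl2 = 20.3 / 189.61 = 0.1071
n = 0.2164 / 0.1071 = 2.02 ≈ 2 → SnCl2·2H2O

SnCl2·2H2O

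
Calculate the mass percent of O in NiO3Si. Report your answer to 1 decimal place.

Molar mass = 1(58.69) + 3(16.00) + 1(28.09) = 134.780 g/mol
Mass of O per mole = 3 × 16.00 = 48.000 g
% O = 48.000 / 134.780 × 100 = 35.6%

35.6%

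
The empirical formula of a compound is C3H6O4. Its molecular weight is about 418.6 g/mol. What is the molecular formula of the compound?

Empirical-formula mass = 106.08 g/mol
n = 418.6 / 106.08 = 3.95 ≈ 4
Molecular formula = (C3H6O4)4 = C12H24O16

C12H24O16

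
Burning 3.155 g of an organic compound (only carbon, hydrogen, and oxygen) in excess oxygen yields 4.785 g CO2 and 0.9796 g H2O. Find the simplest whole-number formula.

mol C = 4.785 / 44.01 = 0.1087; mass C = 0.1087 × 12.01 = 1.306 g
mol H = 2 × (0.9796 / 18.02) = 0.1087; mass H = 0.1087 × 1.008 = 0.1096 g
mass O = 3.155 − (1.415) = 1.740 g → mol O = 0.1087
Ratios (÷ 0.1087): C 1.000, H 1.000, O 1.000
→ CHO

CHO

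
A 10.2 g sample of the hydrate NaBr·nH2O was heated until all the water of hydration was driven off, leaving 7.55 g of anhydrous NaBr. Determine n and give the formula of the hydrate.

NaBr·2H2O

Mass of water lost = 10.2 − 7.55 = 2.65 g → 2.65 / 18.02 = 0.1471 mol H2O
Molar mass of NaBr = 102.89 g/mol → mol NaBr = 7.55 / 102.89 = 0.07338
n = 0.1471 / 0.07338 = 2.00 ≈ 2 → NaBr·2H2O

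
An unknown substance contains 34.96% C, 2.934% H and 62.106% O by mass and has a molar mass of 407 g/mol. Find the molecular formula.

C12H12O16

Assume 100 g: 34.96 g C, 2.934 g H, 62.106 g O.
Moles — C: 34.96 / 12.01 = 2.911 mol; H: 2.934 / 1.008 = 2.911 mol; O: 62.106 / 16.00 = 3.882 mol
Divide by the smallest (2.911 mol H): C 1.000, H 1.000, O 1.334
×3: C 3.00, H 3.00, O 4.00 → C3H3O4
Empirical-formula mass = 103.05 g/mol
n = 407 / 103.05 = 3.95 ≈ 4
Molecular formula = (C3H3O4)×4 = C12H12O16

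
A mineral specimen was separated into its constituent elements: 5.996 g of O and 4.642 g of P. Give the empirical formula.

Moles — O: 5.996 / 16.00 = 0.3748 mol; P: 4.642 / 30.97 = 0.1499 mol
Divide by the smallest (0.1499 mol P): O 2.500, P 1.000
×2: O 5.00, P 2.00 → O5P2

O5P2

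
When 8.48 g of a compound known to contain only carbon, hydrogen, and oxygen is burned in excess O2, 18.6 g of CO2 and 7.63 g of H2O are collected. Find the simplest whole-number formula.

mol C = 18.6 / 44.01 = 0.4226; mass C = 0.4226 × 12.01 = 5.076 g
mol H = 2 × (7.63 / 18.02) = 0.8468; mass H = 0.8468 × 1.008 = 0.8536 g
mass O = 8.48 − (5.929) = 2.551 g → mol O = 0.1594
Ratios (÷ 0.1594): C 2.651, H 5.312, O 1.000
Scaling by 3: C 7.95, H 15.94, O 3.00 → C8H16O3

C8H16O3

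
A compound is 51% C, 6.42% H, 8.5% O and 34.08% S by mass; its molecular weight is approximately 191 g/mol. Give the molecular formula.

Assume 100 g: 51 g C, 6.42 g H, 8.5 g O, 34.08 g S.
Moles — C: 51 / 12.01 = 4.246 mol; H: 6.42 / 1.008 = 6.369 mol; O: 8.5 / 16.00 = 0.5312 mol; S: 34.08 / 32.07 = 1.063 mol
Smallest is O at 0.5312 mol; normalising gives C 7.993, H 11.989, O 1.000, S 2.000
≈ 8:12:1:2 → C8H12OS2
Empirical-formula mass = 188.32 g/mol
n = 191 / 188.32 = 1.01 ≈ 1
Molecular formula = empirical formula = C8H12OS2

C8H12OS2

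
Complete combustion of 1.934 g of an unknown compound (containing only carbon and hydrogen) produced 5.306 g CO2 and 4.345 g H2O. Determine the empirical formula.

CH4

mol C = 5.306 / 44.01 = 0.1206; mass C = 0.1206 × 12.01 = 1.448 g
mol H = 2 × (4.345 / 18.02) = 0.4822; mass H = 0.4822 × 1.008 = 0.4861 g
Divide by the smallest (0.1206 mol C): C 1.000, H 4.000
→ CH4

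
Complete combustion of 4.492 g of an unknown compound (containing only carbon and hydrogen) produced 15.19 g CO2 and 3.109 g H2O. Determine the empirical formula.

mol C = 15.19 / 44.01 = 0.3451; mass C = 0.3451 × 12.01 = 4.145 g
mol H = 2 × (3.109 / 18.02) = 0.3451; mass H = 0.3451 × 1.008 = 0.3478 g
Divide by the smallest (0.3451 mol H): C 1.000, H 1.000
→ CH

CH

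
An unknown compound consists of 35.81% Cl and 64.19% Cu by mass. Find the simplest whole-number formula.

ClCu

Assume 100 g: 35.81 g Cl, 64.19 g Cu.
Moles — Cl: 35.81 / 35.45 = 1.01 mol; Cu: 64.19 / 63.55 = 1.01 mol
Smallest is Cu at 1.01 mol; normalising gives Cl 1.000, Cu 1.000
→ ClCu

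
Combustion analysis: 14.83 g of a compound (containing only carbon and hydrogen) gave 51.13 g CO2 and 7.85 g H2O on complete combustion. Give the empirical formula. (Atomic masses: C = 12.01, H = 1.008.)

mol C = 51.13 / 44.01 = 1.162; mass C = 1.162 × 12.01 = 13.95 g
mol H = 2 × (7.85 / 18.02) = 0.8713; mass H = 0.8713 × 1.008 = 0.8782 g
Ratios (÷ 0.8713): C 1.333, H 1.000
Multiply by 3: C 4.00, H 3.00 → C4H3

C4H3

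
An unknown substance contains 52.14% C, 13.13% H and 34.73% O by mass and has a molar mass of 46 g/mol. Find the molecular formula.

C2H6O

Assume 100 g: 52.14 g C, 13.13 g H, 34.73 g O.
n(C) = 52.14/12.01 = 4.341, n(H) = 13.13/1.008 = 13.03, n(O) = 34.73/16.00 = 2.171
Ratios (÷ 2.171): C 2.000, H 6.001, O 1.000
Ratio ≈ 2:6:1, so the empirical formula is C2H6O
Empirical-formula mass = 46.07 g/mol
n = 46 / 46.07 = 1.00 ≈ 1
Molecular formula = empirical formula = C2H6O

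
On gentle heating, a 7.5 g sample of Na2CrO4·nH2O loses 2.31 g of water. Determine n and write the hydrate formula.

Na2CrO4·4H2O

Mass of anhydrous Na2CrO4 = 7.5 − 2.31 = 5.19 g
mol H2O = 2.31 / 18.02 = 0.1282
Molar mass of Na2CrO4 = 161.98 g/mol → mol Na2CrO4 = 5.19 / 161.98 = 0.03204
n = 0.1282 / 0.03204 = 4.00 ≈ 4 → Na2CrO4·4H2O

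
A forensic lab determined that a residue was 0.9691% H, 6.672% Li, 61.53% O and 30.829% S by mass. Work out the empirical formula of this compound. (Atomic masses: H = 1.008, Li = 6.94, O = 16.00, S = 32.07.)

Assume 100 g: 0.9691 g H, 6.672 g Li, 61.53 g O, 30.829 g S.
n(H) = 0.9691/1.008 = 0.9614, n(Li) = 6.672/6.94 = 0.9614, n(O) = 61.53/16.00 = 3.846, n(S) = 30.829/32.07 = 0.9613
Smallest is S at 0.9613 mol; normalising gives H 1.000, Li 1.000, O 4.000, S 1.000
≈ 1:1:4:1 → HLiO4S

HLiO4S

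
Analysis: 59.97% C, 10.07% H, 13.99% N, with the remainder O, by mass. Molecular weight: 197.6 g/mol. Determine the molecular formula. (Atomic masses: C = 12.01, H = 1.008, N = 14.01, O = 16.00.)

Assume 100 g: 59.97 g C, 10.07 g H, 13.99 g N, 15.97 g O.
n(C) = 59.97/12.01 = 4.993, n(H) = 10.07/1.008 = 9.99, n(N) = 13.99/14.01 = 0.9986, n(O) = 15.97/16.00 = 0.9981
Divide by the smallest (0.9981 mol O): C 5.003, H 10.009, N 1.000, O 1.000
Ratio ≈ 5:10:1:1, so the empirical formula is C5H10NO
Empirical-formula mass = 100.14 g/mol
n = 197.6 / 100.14 = 1.97 ≈ 2
Molecular formula = (C5H10NO)×2 = C10H20N2O2

C10H20N2O2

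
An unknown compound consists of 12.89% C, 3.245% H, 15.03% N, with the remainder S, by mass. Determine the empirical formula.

Assume 100 g: 12.89 g C, 3.245 g H, 15.03 g N, 68.835 g S.
Moles — C: 12.89 / 12.01 = 1.073 mol; H: 3.245 / 1.008 = 3.219 mol; N: 15.03 / 14.01 = 1.073 mol; S: 68.835 / 32.07 = 2.146 mol
Ratios (÷ 1.073): C 1.000, H 3.001, N 1.000, S 2.001
Ratio ≈ 1:3:1:2, so the empirical formula is CH3NS2

CH3NS2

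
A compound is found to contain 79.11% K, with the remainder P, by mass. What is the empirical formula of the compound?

Assume 100 g: 79.11 g K, 20.89 g P.
Moles — K: 79.11 / 39.10 = 2.023 mol; P: 20.89 / 30.97 = 0.6745 mol
Divide by the smallest (0.6745 mol P): K 3.000, P 1.000
→ K3P

K3P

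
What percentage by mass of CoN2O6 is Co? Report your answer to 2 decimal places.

Molar mass = 1(58.93) + 2(14.01) + 6(16.00) = 182.950 g/mol
Mass of Co per mole = 1 × 58.93 = 58.930 g
% Co = 58.930 / 182.950 × 100 = 32.21%

32.21%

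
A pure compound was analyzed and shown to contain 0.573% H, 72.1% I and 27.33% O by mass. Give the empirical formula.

Assume 100 g: 0.573 g H, 72.1 g I, 27.33 g O.
Moles — H: 0.573 / 1.008 = 0.5685 mol; I: 72.1 / 126.90 = 0.5682 mol; O: 27.33 / 16.00 = 1.708 mol
Smallest is I at 0.5682 mol; normalising gives H 1.001, I 1.000, O 3.006
Ratio ≈ 1:1:3, so the empirical formula is HIO3

HIO3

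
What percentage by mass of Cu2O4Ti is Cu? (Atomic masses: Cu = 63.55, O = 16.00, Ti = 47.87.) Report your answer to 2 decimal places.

Molar mass = 2(63.55) + 4(16.00) + 1(47.87) = 238.970 g/mol
Mass of Cu per mole = 2 × 63.55 = 127.100 g
% Cu = 127.100 / 238.970 × 100 = 53.19%

53.19%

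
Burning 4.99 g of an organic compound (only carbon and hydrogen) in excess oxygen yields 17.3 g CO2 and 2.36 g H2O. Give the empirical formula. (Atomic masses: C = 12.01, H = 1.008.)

C3H2

mol C = 17.3 / 44.01 = 0.3931; mass C = 0.3931 × 12.01 = 4.721 g
mol H = 2 × (2.36 / 18.02) = 0.2619; mass H = 0.2619 × 1.008 = 0.2640 g
Divide by the smallest (0.2619 mol H): C 1.501, H 1.000
×2: C 3.00, H 2.00 → C3H2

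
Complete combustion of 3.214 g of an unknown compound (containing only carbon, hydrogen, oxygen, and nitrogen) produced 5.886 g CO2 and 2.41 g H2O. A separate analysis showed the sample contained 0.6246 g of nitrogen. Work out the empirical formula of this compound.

mol C = 5.886 / 44.01 = 0.1337; mass C = 0.1337 × 12.01 = 1.606 g
mol H = 2 × (2.41 / 18.02) = 0.2675; mass H = 0.2675 × 1.008 = 0.2696 g
mol N = 0.6246 / 14.01 = 0.04458
mass O = 3.214 − (2.500) = 0.7135 g → mol O = 0.04460
Smallest is N at 0.04458 mol; normalising gives C 3.000, H 6.000, N 1.000, O 1.000
Ratio ≈ 3:6:1:1, so the empirical formula is C3H6NO

C3H6NO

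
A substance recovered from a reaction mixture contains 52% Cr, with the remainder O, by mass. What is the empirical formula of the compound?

Assume 100 g: 52 g Cr, 48 g O.
Moles — Cr: 52 / 52.00 = 1 mol; O: 48 / 16.00 = 3 mol
Ratios (÷ 1): Cr 1.000, O 3.000
Ratio ≈ 1:3, so the empirical formula is CrO3

CrO3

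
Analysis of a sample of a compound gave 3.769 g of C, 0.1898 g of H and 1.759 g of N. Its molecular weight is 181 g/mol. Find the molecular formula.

C10H6N4

Moles — C: 3.769 / 12.01 = 0.3138 mol; H: 0.1898 / 1.008 = 0.1883 mol; N: 1.759 / 14.01 = 0.1256 mol
Divide by the smallest (0.1256 mol N): C 2.500, H 1.500, N 1.000
Multiply by 2: C 5.00, H 3.00, N 2.00 → C5H3N2
Empirical-formula mass = 91.09 g/mol
n = 181 / 91.09 = 1.99 ≈ 2
Molecular formula = (C5H3N2)×2 = C10H6N4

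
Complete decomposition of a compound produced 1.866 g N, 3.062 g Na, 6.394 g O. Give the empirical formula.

NNaO3

n(N) = 1.866/14.01 = 0.1332, n(Na) = 3.062/22.99 = 0.1332, n(O) = 6.394/16.00 = 0.3996
Divide by the smallest (0.1332 mol Na): N 1.000, Na 1.000, O 3.000
≈ 1:1:3 → NNaO3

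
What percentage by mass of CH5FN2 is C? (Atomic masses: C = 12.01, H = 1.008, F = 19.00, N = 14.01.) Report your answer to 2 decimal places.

Molar mass = 1(12.01) + 5(1.008) + 1(19.00) + 2(14.01) = 64.070 g/mol
Mass of C per mole = 1 × 12.01 = 12.010 g
% C = 12.010 / 64.070 × 100 = 18.75%

18.75%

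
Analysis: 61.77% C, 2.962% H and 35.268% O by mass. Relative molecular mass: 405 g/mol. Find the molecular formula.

Assume 100 g: 61.77 g C, 2.962 g H, 35.268 g O.
C: 61.77 g ÷ 12.01 g/mol = 5.143 mol
H: 2.962 g ÷ 1.008 g/mol = 2.938 mol
O: 35.268 g ÷ 16.00 g/mol = 2.204 mol
Divide by the smallest (2.204 mol O): C 2.333, H 1.333, O 1.000
Multiply by 3: C 7.00, H 4.00, O 3.00 → C7H4O3
Empirical-formula mass = 136.10 g/mol
n = 405 / 136.10 = 2.98 ≈ 3
Molecular formula = (C7H4O3)×3 = C21H12O9

C21H12O9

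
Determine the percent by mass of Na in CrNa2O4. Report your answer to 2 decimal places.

28.39%

Molar mass = 1(52.00) + 2(22.99) + 4(16.00) = 161.980 g/mol
Mass of Na per mole = 2 × 22.99 = 45.980 g
% Na = 45.980 / 161.980 × 100 = 28.39%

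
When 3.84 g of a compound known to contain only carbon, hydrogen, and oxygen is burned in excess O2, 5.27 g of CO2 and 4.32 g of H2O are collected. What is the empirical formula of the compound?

CH4O

mol C = 5.27 / 44.01 = 0.1197; mass C = 0.1197 × 12.01 = 1.438 g
mol H = 2 × (4.32 / 18.02) = 0.4795; mass H = 0.4795 × 1.008 = 0.4833 g
mass O = 3.84 − (1.921) = 1.919 g → mol O = 0.1199
Divide by the smallest (0.1197 mol C): C 1.000, H 4.004, O 1.001
→ CH4O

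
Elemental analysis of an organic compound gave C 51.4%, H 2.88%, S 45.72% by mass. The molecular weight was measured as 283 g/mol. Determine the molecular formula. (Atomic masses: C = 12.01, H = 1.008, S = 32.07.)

C12H8S4

Assume 100 g: 51.4 g C, 2.88 g H, 45.72 g S.
n(C) = 51.4/12.01 = 4.28, n(H) = 2.88/1.008 = 2.857, n(S) = 45.72/32.07 = 1.426
Ratios (÷ 1.426): C 3.002, H 2.004, S 1.000
≈ 3:2:1 → C3H2S
Empirical-formula mass = 70.12 g/mol
n = 283 / 70.12 = 4.04 ≈ 4
Molecular formula = (C3H2S)×4 = C12H8S4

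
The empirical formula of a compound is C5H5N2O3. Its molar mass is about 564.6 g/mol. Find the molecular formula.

Empirical-formula mass = 141.11 g/mol
n = 564.6 / 141.11 = 4.00 ≈ 4
Molecular formula = (C5H5N2O3)4 = C20H20N8O12

C20H20N8O12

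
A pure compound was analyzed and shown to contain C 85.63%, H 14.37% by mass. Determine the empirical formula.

Assume 100 g: 85.63 g C, 14.37 g H.
C: 85.63 g ÷ 12.01 g/mol = 7.13 mol
H: 14.37 g ÷ 1.008 g/mol = 14.26 mol
Ratios (÷ 7.13): C 1.000, H 1.999
Ratio ≈ 1:2, so the empirical formula is CH2

CH2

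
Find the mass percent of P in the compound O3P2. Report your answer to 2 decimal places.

Molar mass = 3(16.00) + 2(30.97) = 109.940 g/mol
Mass of P per mole = 2 × 30.97 = 61.940 g
% P = 61.940 / 109.940 × 100 = 56.34%

56.34%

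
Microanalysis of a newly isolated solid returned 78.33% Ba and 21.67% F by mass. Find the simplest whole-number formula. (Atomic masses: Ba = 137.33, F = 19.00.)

Assume 100 g: 78.33 g Ba, 21.67 g F.
n(Ba) = 78.33/137.33 = 0.5704, n(F) = 21.67/19.00 = 1.141
Divide by the smallest (0.5704 mol Ba): Ba 1.000, F 2.000
→ BaF2

BaF2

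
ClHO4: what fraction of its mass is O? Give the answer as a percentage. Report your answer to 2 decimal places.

Molar mass = 1(35.45) + 1(1.008) + 4(16.00) = 100.458 g/mol
Mass of O per mole = 4 × 16.00 = 64.000 g
% O = 64.000 / 100.458 × 100 = 63.71%

63.71%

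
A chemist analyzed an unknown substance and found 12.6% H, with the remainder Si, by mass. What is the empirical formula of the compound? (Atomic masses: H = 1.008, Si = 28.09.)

H4Si

Assume 100 g: 12.6 g H, 87.4 g Si.
Moles — H: 12.6 / 1.008 = 12.5 mol; Si: 87.4 / 28.09 = 3.111 mol
Smallest is Si at 3.111 mol; normalising gives H 4.017, Si 1.000
≈ 4:1 → H4Si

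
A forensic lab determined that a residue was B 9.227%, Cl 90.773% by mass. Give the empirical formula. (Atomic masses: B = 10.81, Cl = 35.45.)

Assume 100 g: 9.227 g B, 90.773 g Cl.
Moles — B: 9.227 / 10.81 = 0.8536 mol; Cl: 90.773 / 35.45 = 2.561 mol
Divide by the smallest (0.8536 mol B): B 1.000, Cl 3.000
→ BCl3

BCl3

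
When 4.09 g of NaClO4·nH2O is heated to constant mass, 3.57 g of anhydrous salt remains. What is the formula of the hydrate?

NaClO4·H2O

Mass of water lost = 4.09 − 3.57 = 0.52 g → 0.52 / 18.02 = 0.02886 mol H2O
Molar mass of NaClO4 = 122.44 g/mol → mol NaClO4 = 3.57 / 122.44 = 0.02916
n = 0.02886 / 0.02916 = 0.99 ≈ 1 → NaClO4·H2O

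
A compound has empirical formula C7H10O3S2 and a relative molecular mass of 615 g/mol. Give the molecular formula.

C21H30O9S6

Empirical-formula mass = 206.29 g/mol
n = 615 / 206.29 = 2.98 ≈ 3
Molecular formula = (C7H10O3S2)3 = C21H30O9S6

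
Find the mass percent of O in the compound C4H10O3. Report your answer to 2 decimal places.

Molar mass = 4(12.01) + 10(1.008) + 3(16.00) = 106.120 g/mol
Mass of O per mole = 3 × 16.00 = 48.000 g
% O = 48.000 / 106.120 × 100 = 45.23%

45.23%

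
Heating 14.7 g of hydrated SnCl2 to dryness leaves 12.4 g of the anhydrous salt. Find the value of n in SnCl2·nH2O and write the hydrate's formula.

Mass of water lost = 14.7 − 12.4 = 2.3 g → 2.3 / 18.02 = 0.1276 mol H2O
Molar mass of SnCl2 = 189.61 g/mol → mol SnCl2 = 12.4 / 189.61 = 0.0654
n = 0.1276 / 0.0654 = 1.95 ≈ 2 → SnCl2·2H2O

SnCl2·2H2O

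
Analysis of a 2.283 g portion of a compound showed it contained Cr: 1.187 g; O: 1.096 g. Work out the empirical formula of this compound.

CrO3

Moles — Cr: 1.187 / 52.00 = 0.02283 mol; O: 1.096 / 16.00 = 0.0685 mol
Ratios (÷ 0.02283): Cr 1.000, O 3.001
Ratio ≈ 1:3, so the empirical formula is CrO3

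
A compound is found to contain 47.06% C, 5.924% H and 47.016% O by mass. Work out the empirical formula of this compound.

Assume 100 g: 47.06 g C, 5.924 g H, 47.016 g O.
Moles — C: 47.06 / 12.01 = 3.918 mol; H: 5.924 / 1.008 = 5.877 mol; O: 47.016 / 16.00 = 2.938 mol
Divide by the smallest (2.938 mol O): C 1.333, H 2.000, O 1.000
×3: C 4.00, H 6.00, O 3.00 → C4H6O3

C4H6O3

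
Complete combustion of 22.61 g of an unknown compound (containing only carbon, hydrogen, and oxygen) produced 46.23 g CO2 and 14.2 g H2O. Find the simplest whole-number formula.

C2H3O

mol C = 46.23 / 44.01 = 1.050; mass C = 1.050 × 12.01 = 12.62 g
mol H = 2 × (14.2 / 18.02) = 1.576; mass H = 1.576 × 1.008 = 1.589 g
mass O = 22.61 − (14.20) = 8.406 g → mol O = 0.5253
Smallest is O at 0.5253 mol; normalising gives C 2.000, H 3.000, O 1.000
→ C2H3O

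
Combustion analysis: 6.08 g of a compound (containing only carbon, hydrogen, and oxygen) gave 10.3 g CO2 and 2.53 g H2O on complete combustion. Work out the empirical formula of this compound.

C5H6O4

mol C = 10.3 / 44.01 = 0.2340; mass C = 0.2340 × 12.01 = 2.811 g
mol H = 2 × (2.53 / 18.02) = 0.2808; mass H = 0.2808 × 1.008 = 0.2830 g
mass O = 6.08 − (3.094) = 2.986 g → mol O = 0.1866
Ratios (÷ 0.1866): C 1.254, H 1.505, O 1.000
Scaling by 4: C 5.02, H 6.02, O 4.00 → C5H6O4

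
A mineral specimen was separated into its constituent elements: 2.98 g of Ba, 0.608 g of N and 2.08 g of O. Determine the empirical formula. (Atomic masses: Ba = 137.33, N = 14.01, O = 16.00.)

Moles — Ba: 2.98 / 137.33 = 0.0217 mol; N: 0.608 / 14.01 = 0.0434 mol; O: 2.08 / 16.00 = 0.13 mol
Smallest is Ba at 0.0217 mol; normalising gives Ba 1.000, N 2.000, O 5.991
Ratio ≈ 1:2:6, so the empirical formula is BaN2O6

BaN2O6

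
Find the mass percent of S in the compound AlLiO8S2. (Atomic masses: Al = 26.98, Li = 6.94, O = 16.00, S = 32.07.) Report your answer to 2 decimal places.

Molar mass = 1(26.98) + 1(6.94) + 8(16.00) + 2(32.07) = 226.060 g/mol
Mass of S per mole = 2 × 32.07 = 64.140 g
% S = 64.140 / 226.060 × 100 = 28.37%

28.37%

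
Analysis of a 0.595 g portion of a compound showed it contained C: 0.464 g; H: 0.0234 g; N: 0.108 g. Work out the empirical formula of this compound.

C: 0.464 g ÷ 12.01 g/mol = 0.03863 mol
H: 0.0234 g ÷ 1.008 g/mol = 0.02321 mol
N: 0.108 g ÷ 14.01 g/mol = 0.007709 mol
Divide by the smallest (0.007709 mol N): C 5.012, H 3.011, N 1.000
Ratio ≈ 5:3:1, so the empirical formula is C5H3N

C5H3N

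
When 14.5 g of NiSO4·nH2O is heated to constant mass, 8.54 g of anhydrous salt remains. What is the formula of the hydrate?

NiSO4·6H2O

Mass of water lost = 14.5 − 8.54 = 5.96 g → 5.96 / 18.02 = 0.3307 mol H2O
Molar mass of NiSO4 = 154.76 g/mol → mol NiSO4 = 8.54 / 154.76 = 0.05518
n = 0.3307 / 0.05518 = 5.99 ≈ 6 → NiSO4·6H2O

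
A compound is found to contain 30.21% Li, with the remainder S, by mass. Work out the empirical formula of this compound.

Li2S

Assume 100 g: 30.21 g Li, 69.79 g S.
Li: 30.21 g ÷ 6.94 g/mol = 4.353 mol
S: 69.79 g ÷ 32.07 g/mol = 2.176 mol
Smallest is S at 2.176 mol; normalising gives Li 2.000, S 1.000
≈ 2:1 → Li2S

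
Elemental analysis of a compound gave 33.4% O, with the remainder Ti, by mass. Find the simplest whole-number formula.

Assume 100 g: 33.4 g O, 66.6 g Ti.
n(O) = 33.4/16.00 = 2.087, n(Ti) = 66.6/47.87 = 1.391
Divide by the smallest (1.391 mol Ti): O 1.500, Ti 1.000
Scaling by 2: O 3.00, Ti 2.00 → O3Ti2

O3Ti2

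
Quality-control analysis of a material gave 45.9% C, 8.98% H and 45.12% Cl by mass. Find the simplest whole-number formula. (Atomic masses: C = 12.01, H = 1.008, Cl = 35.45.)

Assume 100 g: 45.9 g C, 8.98 g H, 45.12 g Cl.
C: 45.9 g ÷ 12.01 g/mol = 3.822 mol
H: 8.98 g ÷ 1.008 g/mol = 8.909 mol
Cl: 45.12 g ÷ 35.45 g/mol = 1.273 mol
Smallest is Cl at 1.273 mol; normalising gives C 3.003, H 6.999, Cl 1.000
≈ 3:7:1 → C3H7Cl

C3H7Cl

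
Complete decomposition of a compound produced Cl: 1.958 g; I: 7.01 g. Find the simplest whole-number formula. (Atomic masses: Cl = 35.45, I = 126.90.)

Cl: 1.958 g ÷ 35.45 g/mol = 0.05523 mol
I: 7.01 g ÷ 126.90 g/mol = 0.05524 mol
Smallest is Cl at 0.05523 mol; normalising gives Cl 1.000, I 1.000
≈ 1:1 → ClI

ClI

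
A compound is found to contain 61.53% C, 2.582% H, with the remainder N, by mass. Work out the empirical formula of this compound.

Assume 100 g: 61.53 g C, 2.582 g H, 35.888 g N.
Moles — C: 61.53 / 12.01 = 5.123 mol; H: 2.582 / 1.008 = 2.562 mol; N: 35.888 / 14.01 = 2.562 mol
Smallest is H at 2.562 mol; normalising gives C 2.000, H 1.000, N 1.000
≈ 2:1:1 → C2HN

C2HN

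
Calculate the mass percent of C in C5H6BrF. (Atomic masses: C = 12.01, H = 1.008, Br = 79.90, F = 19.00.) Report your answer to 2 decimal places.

Molar mass = 5(12.01) + 6(1.008) + 1(79.90) + 1(19.00) = 164.998 g/mol
Mass of C per mole = 5 × 12.01 = 60.050 g
% C = 60.050 / 164.998 × 100 = 36.39%

36.39%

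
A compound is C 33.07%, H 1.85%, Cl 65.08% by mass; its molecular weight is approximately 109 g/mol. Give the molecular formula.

Assume 100 g: 33.07 g C, 1.85 g H, 65.08 g Cl.
n(C) = 33.07/12.01 = 2.754, n(H) = 1.85/1.008 = 1.835, n(Cl) = 65.08/35.45 = 1.836
Divide by the smallest (1.835 mol H): C 1.500, H 1.000, Cl 1.000
×2: C 3.00, H 2.00, Cl 2.00 → C3H2Cl2
Empirical-formula mass = 108.95 g/mol
n = 109 / 108.95 = 1.00 ≈ 1
Molecular formula = empirical formula = C3H2Cl2

C3H2Cl2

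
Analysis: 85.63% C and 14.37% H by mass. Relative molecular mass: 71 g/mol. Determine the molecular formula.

Assume 100 g: 85.63 g C, 14.37 g H.
C: 85.63 g ÷ 12.01 g/mol = 7.13 mol
H: 14.37 g ÷ 1.008 g/mol = 14.26 mol
Smallest is C at 7.13 mol; normalising gives C 1.000, H 1.999
≈ 1:2 → CH2
Empirical-formula mass = 14.03 g/mol
n = 71 / 14.03 = 5.06 ≈ 5
Molecular formula = (CH2)×5 = C5H10

C5H10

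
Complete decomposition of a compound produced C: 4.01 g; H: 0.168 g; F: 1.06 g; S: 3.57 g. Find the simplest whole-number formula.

n(C) = 4.01/12.01 = 0.3339, n(H) = 0.168/1.008 = 0.1667, n(F) = 1.06/19.00 = 0.05579, n(S) = 3.57/32.07 = 0.1113
Ratios (÷ 0.05579): C 5.985, H 2.987, F 1.000, S 1.995
Ratio ≈ 6:3:1:2, so the empirical formula is C6H3FS2

C6H3FS2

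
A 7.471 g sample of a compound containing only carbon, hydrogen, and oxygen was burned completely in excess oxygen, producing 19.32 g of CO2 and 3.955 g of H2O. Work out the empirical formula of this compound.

C4H4O

mol C = 19.32 / 44.01 = 0.4390; mass C = 0.4390 × 12.01 = 5.272 g
mol H = 2 × (3.955 / 18.02) = 0.4390; mass H = 0.4390 × 1.008 = 0.4425 g
mass O = 7.471 − (5.715) = 1.756 g → mol O = 0.1098
Ratios (÷ 0.1098): C 3.999, H 3.999, O 1.000
≈ 4:4:1 → C4H4O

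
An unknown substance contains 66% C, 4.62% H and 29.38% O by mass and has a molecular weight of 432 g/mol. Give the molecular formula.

C24H20O8

Assume 100 g: 66 g C, 4.62 g H, 29.38 g O.
n(C) = 66/12.01 = 5.495, n(H) = 4.62/1.008 = 4.583, n(O) = 29.38/16.00 = 1.836
Ratios (÷ 1.836): C 2.993, H 2.496, O 1.000
Multiply by 2: C 5.99, H 4.99, O 2.00 → C6H5O2
Empirical-formula mass = 109.10 g/mol
n = 432 / 109.10 = 3.96 ≈ 4
Molecular formula = (C6H5O2)×4 = C24H20O8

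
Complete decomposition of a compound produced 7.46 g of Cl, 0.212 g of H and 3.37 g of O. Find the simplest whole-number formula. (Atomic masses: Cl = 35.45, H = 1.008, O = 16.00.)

ClHO

n(Cl) = 7.46/35.45 = 0.2104, n(H) = 0.212/1.008 = 0.2103, n(O) = 3.37/16.00 = 0.2106
Smallest is H at 0.2103 mol; normalising gives Cl 1.001, H 1.000, O 1.001
≈ 1:1:1 → ClHO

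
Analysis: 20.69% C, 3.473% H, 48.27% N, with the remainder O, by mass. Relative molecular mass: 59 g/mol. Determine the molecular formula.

Assume 100 g: 20.69 g C, 3.473 g H, 48.27 g N, 27.567 g O.
Moles — C: 20.69 / 12.01 = 1.723 mol; H: 3.473 / 1.008 = 3.445 mol; N: 48.27 / 14.01 = 3.445 mol; O: 27.567 / 16.00 = 1.723 mol
Ratios (÷ 1.723): C 1.000, H 2.000, N 2.000, O 1.000
≈ 1:2:2:1 → CH2N2O
Empirical-formula mass = 58.05 g/mol
n = 59 / 58.05 = 1.02 ≈ 1
Molecular formula = empirical formula = CH2N2O

CH2N2O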